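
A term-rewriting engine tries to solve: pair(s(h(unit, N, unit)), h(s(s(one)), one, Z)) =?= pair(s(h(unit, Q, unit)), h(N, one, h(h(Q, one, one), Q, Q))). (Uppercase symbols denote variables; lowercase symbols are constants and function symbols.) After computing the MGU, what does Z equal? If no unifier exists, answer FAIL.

h(h(s(s(one)), one, one), s(s(one)), s(s(one)))

Decompose pair/2: s(h(unit, N, unit)) =?= s(h(unit, Q, unit)),  h(s(s(one)), one, Z) =?= h(N, one, h(h(Q, one, one), Q, Q)).
Decompose s/1: h(unit, N, unit) =?= h(unit, Q, unit).
Decompose h/3: unit =?= unit,  N =?= Q,  unit =?= unit.
Delete trivial equation unit =?= unit.
Bind N := Q; substituting into the one remaining equation that mentions N gives: h(s(s(one)), one, Z) =?= h(Q, one, h(h(Q, one, one), Q, Q)).
Delete trivial equation unit =?= unit.
Decompose h/3: s(s(one)) =?= Q,  one =?= one,  Z =?= h(h(Q, one, one), Q, Q).
Bind Q := s(s(one)); substituting into the one remaining equation that mentions Q gives: Z =?= h(h(s(s(one)), one, one), s(s(one)), s(s(one))). Substituting into the earlier binding gives N := s(s(one)).
Delete trivial equation one =?= one.
Bind Z := h(h(s(s(one)), one, one), s(s(one)), s(s(one))).
MGU = { N := s(s(one)), Q := s(s(one)), Z := h(h(s(s(one)), one, one), s(s(one)), s(s(one))) }, so Z := h(h(s(s(one)), one, one), s(s(one)), s(s(one))).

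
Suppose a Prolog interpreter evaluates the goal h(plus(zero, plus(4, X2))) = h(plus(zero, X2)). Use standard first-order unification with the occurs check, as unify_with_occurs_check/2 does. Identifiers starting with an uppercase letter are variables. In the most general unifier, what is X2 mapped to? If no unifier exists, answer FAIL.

FAIL

Decompose h/1: plus(zero, plus(4, X2)) = plus(zero, X2).
Decompose plus/2: zero = zero,  plus(4, X2) = X2.
Delete trivial equation zero = zero.
Occurs check fails: X2 occurs in plus(4, X2); the equation X2 = plus(4, X2) has no finite solution.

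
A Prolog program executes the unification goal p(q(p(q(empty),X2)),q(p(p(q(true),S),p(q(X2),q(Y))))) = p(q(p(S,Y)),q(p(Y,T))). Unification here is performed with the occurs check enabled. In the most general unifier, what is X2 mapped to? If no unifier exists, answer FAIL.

Decompose p/2: q(p(q(empty),X2)) = q(p(S,Y)),  q(p(p(q(true),S),p(q(X2),q(Y)))) = q(p(Y,T)).
Decompose q/1: p(q(empty),X2) = p(S,Y).
Decompose p/2: q(empty) = S,  X2 = Y.
Bind S := q(empty); substituting into the one remaining equation that mentions S gives: q(p(p(q(true),q(empty)),p(q(X2),q(Y)))) = q(p(Y,T)).
Bind X2 := Y; substituting into the remaining equation gives: q(p(p(q(true),q(empty)),p(q(Y),q(Y)))) = q(p(Y,T)).
Decompose q/1: p(p(q(true),q(empty)),p(q(Y),q(Y))) = p(Y,T).
Decompose p/2: p(q(true),q(empty)) = Y,  p(q(Y),q(Y)) = T.
Bind Y := p(q(true),q(empty)); substituting into the remaining equation gives: p(q(p(q(true),q(empty))),q(p(q(true),q(empty)))) = T. Substituting into the earlier binding gives X2 := p(q(true),q(empty)).
Bind T := p(q(p(q(true),q(empty))),q(p(q(true),q(empty)))).
MGU = { S = q(empty), X2 = p(q(true),q(empty)), Y = p(q(true),q(empty)), T = p(q(p(q(true),q(empty))),q(p(q(true),q(empty)))) }, so X2 = p(q(true),q(empty)).

p(q(true),q(empty))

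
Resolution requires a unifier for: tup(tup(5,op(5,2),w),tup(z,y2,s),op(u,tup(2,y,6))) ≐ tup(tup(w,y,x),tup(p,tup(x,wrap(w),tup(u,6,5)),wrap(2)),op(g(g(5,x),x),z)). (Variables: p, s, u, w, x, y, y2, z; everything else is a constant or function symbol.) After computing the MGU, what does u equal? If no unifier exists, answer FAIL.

Decompose tup/3: tup(5,op(5,2),w) ≐ tup(w,y,x),  tup(z,y2,s) ≐ tup(p,tup(x,wrap(w),tup(u,6,5)),wrap(2)),  op(u,tup(2,y,6)) ≐ op(g(g(5,x),x),z).
Decompose tup/3: 5 ≐ w,  op(5,2) ≐ y,  w ≐ x.
Bind w := 5; substituting into the 2 remaining equations that mention w gives: 5 ≐ x,  tup(z,y2,s) ≐ tup(p,tup(x,wrap(5),tup(u,6,5)),wrap(2)).
Bind y := op(5,2); substituting into the one remaining equation that mentions y gives: op(u,tup(2,op(5,2),6)) ≐ op(g(g(5,x),x),z).
Bind x := 5; substituting into the remaining equations gives: tup(z,y2,s) ≐ tup(p,tup(5,wrap(5),tup(u,6,5)),wrap(2)),  op(u,tup(2,op(5,2),6)) ≐ op(g(g(5,5),5),z).
Decompose tup/3: z ≐ p,  y2 ≐ tup(5,wrap(5),tup(u,6,5)),  s ≐ wrap(2).
Bind z := p; substituting into the one remaining equation that mentions z gives: op(u,tup(2,op(5,2),6)) ≐ op(g(g(5,5),5),p).
Bind y2 := tup(5,wrap(5),tup(u,6,5)); no other remaining equation mentions y2.
Bind s := wrap(2); no other remaining equation mentions s.
Decompose op/2: u ≐ g(g(5,5),5),  tup(2,op(5,2),6) ≐ p.
Bind u := g(g(5,5),5); no other remaining equation mentions u. Substituting into the earlier binding gives y2 := tup(5,wrap(5),tup(g(g(5,5),5),6,5)).
Bind p := tup(2,op(5,2),6). Substituting into the earlier binding gives z := tup(2,op(5,2),6).
MGU = { w ↦ 5, y ↦ op(5,2), x ↦ 5, z ↦ tup(2,op(5,2),6), y2 ↦ tup(5,wrap(5),tup(g(g(5,5),5),6,5)), s ↦ wrap(2), u ↦ g(g(5,5),5), p ↦ tup(2,op(5,2),6) }, so u ↦ g(g(5,5),5).

g(g(5,5),5)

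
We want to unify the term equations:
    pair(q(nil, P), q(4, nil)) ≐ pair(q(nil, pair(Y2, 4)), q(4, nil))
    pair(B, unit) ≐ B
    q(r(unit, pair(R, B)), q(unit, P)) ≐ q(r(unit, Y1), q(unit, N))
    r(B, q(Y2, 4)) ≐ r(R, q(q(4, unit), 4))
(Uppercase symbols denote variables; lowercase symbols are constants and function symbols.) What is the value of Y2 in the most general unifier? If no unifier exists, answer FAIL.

FAIL

Decompose pair/2: q(nil, P) ≐ q(nil, pair(Y2, 4)),  q(4, nil) ≐ q(4, nil).
Decompose q/2: nil ≐ nil,  P ≐ pair(Y2, 4).
Delete trivial equation nil ≐ nil.
Bind P := pair(Y2, 4); substituting into the one remaining equation that mentions P gives: q(r(unit, pair(R, B)), q(unit, pair(Y2, 4))) ≐ q(r(unit, Y1), q(unit, N)).
Delete trivial equation q(4, nil) ≐ q(4, nil).
Occurs check fails: B occurs in pair(B, unit); the equation B ≐ pair(B, unit) has no finite solution.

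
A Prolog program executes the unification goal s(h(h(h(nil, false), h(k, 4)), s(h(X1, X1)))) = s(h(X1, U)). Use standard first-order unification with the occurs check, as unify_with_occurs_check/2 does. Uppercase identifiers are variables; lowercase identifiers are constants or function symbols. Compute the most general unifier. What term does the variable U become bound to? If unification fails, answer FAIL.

s(h(h(h(nil, false), h(k, 4)), h(h(nil, false), h(k, 4))))

Decompose s/1: h(h(h(nil, false), h(k, 4)), s(h(X1, X1))) = h(X1, U).
Decompose h/2: h(h(nil, false), h(k, 4)) = X1,  s(h(X1, X1)) = U.
Bind X1 := h(h(nil, false), h(k, 4)); substituting into the remaining equation gives: s(h(h(h(nil, false), h(k, 4)), h(h(nil, false), h(k, 4)))) = U.
Bind U := s(h(h(h(nil, false), h(k, 4)), h(h(nil, false), h(k, 4)))).
MGU = { X1 = h(h(nil, false), h(k, 4)), U = s(h(h(h(nil, false), h(k, 4)), h(h(nil, false), h(k, 4)))) }, so U = s(h(h(h(nil, false), h(k, 4)), h(h(nil, false), h(k, 4)))).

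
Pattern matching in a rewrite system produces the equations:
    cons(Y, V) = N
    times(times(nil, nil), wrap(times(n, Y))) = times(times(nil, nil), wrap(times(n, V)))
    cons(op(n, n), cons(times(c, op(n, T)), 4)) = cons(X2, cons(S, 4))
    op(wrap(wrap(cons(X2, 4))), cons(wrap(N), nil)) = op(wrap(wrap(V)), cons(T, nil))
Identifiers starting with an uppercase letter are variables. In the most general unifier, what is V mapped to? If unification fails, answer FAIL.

cons(op(n, n), 4)

Bind N := cons(Y, V); substituting into the one remaining equation that mentions N gives: op(wrap(wrap(cons(X2, 4))), cons(wrap(cons(Y, V)), nil)) = op(wrap(wrap(V)), cons(T, nil)).
Decompose times/2: times(nil, nil) = times(nil, nil),  wrap(times(n, Y)) = wrap(times(n, V)).
Delete trivial equation times(nil, nil) = times(nil, nil).
Decompose wrap/1: times(n, Y) = times(n, V).
Decompose times/2: n = n,  Y = V.
Delete trivial equation n = n.
Bind Y := V; substituting into the one remaining equation that mentions Y gives: op(wrap(wrap(cons(X2, 4))), cons(wrap(cons(V, V)), nil)) = op(wrap(wrap(V)), cons(T, nil)). Substituting into the earlier binding gives N := cons(V, V).
Decompose cons/2: op(n, n) = X2,  cons(times(c, op(n, T)), 4) = cons(S, 4).
Bind X2 := op(n, n); substituting into the one remaining equation that mentions X2 gives: op(wrap(wrap(cons(op(n, n), 4))), cons(wrap(cons(V, V)), nil)) = op(wrap(wrap(V)), cons(T, nil)).
Decompose cons/2: times(c, op(n, T)) = S,  4 = 4.
Bind S := times(c, op(n, T)); no other remaining equation mentions S.
Delete trivial equation 4 = 4.
Decompose op/2: wrap(wrap(cons(op(n, n), 4))) = wrap(wrap(V)),  cons(wrap(cons(V, V)), nil) = cons(T, nil).
Decompose wrap/1: wrap(cons(op(n, n), 4)) = wrap(V).
Decompose wrap/1: cons(op(n, n), 4) = V.
Bind V := cons(op(n, n), 4); substituting into the remaining equation gives: cons(wrap(cons(cons(op(n, n), 4), cons(op(n, n), 4))), nil) = cons(T, nil). Substituting into the earlier bindings gives N := cons(cons(op(n, n), 4), cons(op(n, n), 4)), Y := cons(op(n, n), 4).
Decompose cons/2: wrap(cons(cons(op(n, n), 4), cons(op(n, n), 4))) = T,  nil = nil.
Bind T := wrap(cons(cons(op(n, n), 4), cons(op(n, n), 4))); no other remaining equation mentions T. Substituting into the earlier binding gives S := times(c, op(n, wrap(cons(cons(op(n, n), 4), cons(op(n, n), 4))))).
Delete trivial equation nil = nil.
MGU = { N -> cons(cons(op(n, n), 4), cons(op(n, n), 4)), Y -> cons(op(n, n), 4), X2 -> op(n, n), S -> times(c, op(n, wrap(cons(cons(op(n, n), 4), cons(op(n, n), 4))))), V -> cons(op(n, n), 4), T -> wrap(cons(cons(op(n, n), 4), cons(op(n, n), 4))) }, so V -> cons(op(n, n), 4).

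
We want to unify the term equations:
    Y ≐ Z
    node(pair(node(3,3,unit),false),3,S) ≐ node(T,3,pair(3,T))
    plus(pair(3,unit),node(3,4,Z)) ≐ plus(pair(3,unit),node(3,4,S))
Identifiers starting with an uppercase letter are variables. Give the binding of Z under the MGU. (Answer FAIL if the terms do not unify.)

pair(3,pair(node(3,3,unit),false))

Bind Y := Z; no other remaining equation mentions Y.
Decompose node/3: pair(node(3,3,unit),false) ≐ T,  3 ≐ 3,  S ≐ pair(3,T).
Bind T := pair(node(3,3,unit),false); substituting into the one remaining equation that mentions T gives: S ≐ pair(3,pair(node(3,3,unit),false)).
Delete trivial equation 3 ≐ 3.
Bind S := pair(3,pair(node(3,3,unit),false)); substituting into the remaining equation gives: plus(pair(3,unit),node(3,4,Z)) ≐ plus(pair(3,unit),node(3,4,pair(3,pair(node(3,3,unit),false)))).
Decompose plus/2: pair(3,unit) ≐ pair(3,unit),  node(3,4,Z) ≐ node(3,4,pair(3,pair(node(3,3,unit),false))).
Delete trivial equation pair(3,unit) ≐ pair(3,unit).
Decompose node/3: 3 ≐ 3,  4 ≐ 4,  Z ≐ pair(3,pair(node(3,3,unit),false)).
Delete trivial equation 3 ≐ 3.
Delete trivial equation 4 ≐ 4.
Bind Z := pair(3,pair(node(3,3,unit),false)). Substituting into the earlier binding gives Y := pair(3,pair(node(3,3,unit),false)).
MGU = { Y -> pair(3,pair(node(3,3,unit),false)), T -> pair(node(3,3,unit),false), S -> pair(3,pair(node(3,3,unit),false)), Z -> pair(3,pair(node(3,3,unit),false)) }, so Z -> pair(3,pair(node(3,3,unit),false)).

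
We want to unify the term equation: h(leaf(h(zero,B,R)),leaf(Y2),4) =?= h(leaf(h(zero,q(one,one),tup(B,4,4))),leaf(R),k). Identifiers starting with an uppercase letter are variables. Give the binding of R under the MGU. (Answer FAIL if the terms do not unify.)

FAIL

Decompose h/3: leaf(h(zero,B,R)) =?= leaf(h(zero,q(one,one),tup(B,4,4))),  leaf(Y2) =?= leaf(R),  4 =?= k.
Decompose leaf/1: h(zero,B,R) =?= h(zero,q(one,one),tup(B,4,4)).
Decompose h/3: zero =?= zero,  B =?= q(one,one),  R =?= tup(B,4,4).
Delete trivial equation zero =?= zero.
Bind B := q(one,one); substituting into the one remaining equation that mentions B gives: R =?= tup(q(one,one),4,4).
Bind R := tup(q(one,one),4,4); substituting into the one remaining equation that mentions R gives: leaf(Y2) =?= leaf(tup(q(one,one),4,4)).
Decompose leaf/1: Y2 =?= tup(q(one,one),4,4).
Bind Y2 := tup(q(one,one),4,4); no other remaining equation mentions Y2.
Clash: constants 4 and k differ; no unifier exists.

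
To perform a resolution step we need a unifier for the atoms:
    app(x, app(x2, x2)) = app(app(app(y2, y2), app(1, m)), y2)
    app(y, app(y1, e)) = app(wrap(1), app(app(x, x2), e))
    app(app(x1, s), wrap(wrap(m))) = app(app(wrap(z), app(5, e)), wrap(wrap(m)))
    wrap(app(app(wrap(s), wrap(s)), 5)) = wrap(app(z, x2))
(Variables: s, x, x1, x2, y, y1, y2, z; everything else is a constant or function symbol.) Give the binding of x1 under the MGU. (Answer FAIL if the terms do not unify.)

wrap(app(wrap(app(5, e)), wrap(app(5, e))))

Decompose app/2: x = app(app(y2, y2), app(1, m)),  app(x2, x2) = y2.
Bind x := app(app(y2, y2), app(1, m)); substituting into the one remaining equation that mentions x gives: app(y, app(y1, e)) = app(wrap(1), app(app(app(app(y2, y2), app(1, m)), x2), e)).
Bind y2 := app(x2, x2); substituting into the one remaining equation that mentions y2 gives: app(y, app(y1, e)) = app(wrap(1), app(app(app(app(app(x2, x2), app(x2, x2)), app(1, m)), x2), e)). Substituting into the earlier binding gives x := app(app(app(x2, x2), app(x2, x2)), app(1, m)).
Decompose app/2: y = wrap(1),  app(y1, e) = app(app(app(app(app(x2, x2), app(x2, x2)), app(1, m)), x2), e).
Bind y := wrap(1); no other remaining equation mentions y.
Decompose app/2: y1 = app(app(app(app(x2, x2), app(x2, x2)), app(1, m)), x2),  e = e.
Bind y1 := app(app(app(app(x2, x2), app(x2, x2)), app(1, m)), x2); no other remaining equation mentions y1.
Delete trivial equation e = e.
Decompose app/2: app(x1, s) = app(wrap(z), app(5, e)),  wrap(wrap(m)) = wrap(wrap(m)).
Decompose app/2: x1 = wrap(z),  s = app(5, e).
Bind x1 := wrap(z); no other remaining equation mentions x1.
Bind s := app(5, e); substituting into the one remaining equation that mentions s gives: wrap(app(app(wrap(app(5, e)), wrap(app(5, e))), 5)) = wrap(app(z, x2)).
Delete trivial equation wrap(wrap(m)) = wrap(wrap(m)).
Decompose wrap/1: app(app(wrap(app(5, e)), wrap(app(5, e))), 5) = app(z, x2).
Decompose app/2: app(wrap(app(5, e)), wrap(app(5, e))) = z,  5 = x2.
Bind z := app(wrap(app(5, e)), wrap(app(5, e))); no other remaining equation mentions z. Substituting into the earlier binding gives x1 := wrap(app(wrap(app(5, e)), wrap(app(5, e)))).
Bind x2 := 5. Substituting into the earlier bindings gives x := app(app(app(5, 5), app(5, 5)), app(1, m)), y2 := app(5, 5), y1 := app(app(app(app(5, 5), app(5, 5)), app(1, m)), 5).
MGU = { x -> app(app(app(5, 5), app(5, 5)), app(1, m)), y2 -> app(5, 5), y -> wrap(1), y1 -> app(app(app(app(5, 5), app(5, 5)), app(1, m)), 5), x1 -> wrap(app(wrap(app(5, e)), wrap(app(5, e)))), s -> app(5, e), z -> app(wrap(app(5, e)), wrap(app(5, e))), x2 -> 5 }, so x1 -> wrap(app(wrap(app(5, e)), wrap(app(5, e)))).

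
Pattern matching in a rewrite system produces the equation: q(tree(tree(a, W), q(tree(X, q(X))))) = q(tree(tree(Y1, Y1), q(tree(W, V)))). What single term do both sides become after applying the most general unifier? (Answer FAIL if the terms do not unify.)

Decompose q/1: tree(tree(a, W), q(tree(X, q(X)))) = tree(tree(Y1, Y1), q(tree(W, V))).
Decompose tree/2: tree(a, W) = tree(Y1, Y1),  q(tree(X, q(X))) = q(tree(W, V)).
Decompose tree/2: a = Y1,  W = Y1.
Bind Y1 := a; substituting into the one remaining equation that mentions Y1 gives: W = a.
Bind W := a; substituting into the remaining equation gives: q(tree(X, q(X))) = q(tree(a, V)).
Decompose q/1: tree(X, q(X)) = tree(a, V).
Decompose tree/2: X = a,  q(X) = V.
Bind X := a; substituting into the remaining equation gives: q(a) = V.
Bind V := q(a).
Applying the MGU to either side gives q(tree(tree(a, a), q(tree(a, q(a))))).

q(tree(tree(a, a), q(tree(a, q(a)))))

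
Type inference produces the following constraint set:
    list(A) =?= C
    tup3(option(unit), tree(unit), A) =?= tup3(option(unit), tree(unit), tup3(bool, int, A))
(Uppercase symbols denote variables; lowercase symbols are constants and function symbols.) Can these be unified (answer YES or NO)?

Bind C := list(A); no other remaining equation mentions C.
Decompose tup3/3: option(unit) =?= option(unit),  tree(unit) =?= tree(unit),  A =?= tup3(bool, int, A).
Delete trivial equation option(unit) =?= option(unit).
Delete trivial equation tree(unit) =?= tree(unit).
Occurs check fails: A occurs in tup3(bool, int, A); the equation A =?= tup3(bool, int, A) has no finite solution.

NO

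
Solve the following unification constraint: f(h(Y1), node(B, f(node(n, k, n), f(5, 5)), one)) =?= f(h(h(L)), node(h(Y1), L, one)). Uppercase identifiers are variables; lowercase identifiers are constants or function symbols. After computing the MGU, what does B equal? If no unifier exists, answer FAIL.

Decompose f/2: h(Y1) =?= h(h(L)),  node(B, f(node(n, k, n), f(5, 5)), one) =?= node(h(Y1), L, one).
Decompose h/1: Y1 =?= h(L).
Bind Y1 := h(L); substituting into the remaining equation gives: node(B, f(node(n, k, n), f(5, 5)), one) =?= node(h(h(L)), L, one).
Decompose node/3: B =?= h(h(L)),  f(node(n, k, n), f(5, 5)) =?= L,  one =?= one.
Bind B := h(h(L)); no other remaining equation mentions B.
Bind L := f(node(n, k, n), f(5, 5)); no other remaining equation mentions L. Substituting into the earlier bindings gives Y1 := h(f(node(n, k, n), f(5, 5))), B := h(h(f(node(n, k, n), f(5, 5)))).
Delete trivial equation one =?= one.
MGU = { Y1 -> h(f(node(n, k, n), f(5, 5))), B -> h(h(f(node(n, k, n), f(5, 5)))), L -> f(node(n, k, n), f(5, 5)) }, so B -> h(h(f(node(n, k, n), f(5, 5)))).

h(h(f(node(n, k, n), f(5, 5))))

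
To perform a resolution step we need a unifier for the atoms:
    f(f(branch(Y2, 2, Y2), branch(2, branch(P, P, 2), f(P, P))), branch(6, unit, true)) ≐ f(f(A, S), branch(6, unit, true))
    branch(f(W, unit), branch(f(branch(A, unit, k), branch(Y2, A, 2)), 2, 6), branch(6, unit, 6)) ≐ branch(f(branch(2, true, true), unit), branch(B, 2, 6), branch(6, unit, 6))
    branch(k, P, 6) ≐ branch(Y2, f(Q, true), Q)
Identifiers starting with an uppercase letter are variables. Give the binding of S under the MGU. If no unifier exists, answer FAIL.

Decompose f/2: f(branch(Y2, 2, Y2), branch(2, branch(P, P, 2), f(P, P))) ≐ f(A, S),  branch(6, unit, true) ≐ branch(6, unit, true).
Decompose f/2: branch(Y2, 2, Y2) ≐ A,  branch(2, branch(P, P, 2), f(P, P)) ≐ S.
Bind A := branch(Y2, 2, Y2); substituting into the one remaining equation that mentions A gives: branch(f(W, unit), branch(f(branch(branch(Y2, 2, Y2), unit, k), branch(Y2, branch(Y2, 2, Y2), 2)), 2, 6), branch(6, unit, 6)) ≐ branch(f(branch(2, true, true), unit), branch(B, 2, 6), branch(6, unit, 6)).
Bind S := branch(2, branch(P, P, 2), f(P, P)); no other remaining equation mentions S.
Delete trivial equation branch(6, unit, true) ≐ branch(6, unit, true).
Decompose branch/3: f(W, unit) ≐ f(branch(2, true, true), unit),  branch(f(branch(branch(Y2, 2, Y2), unit, k), branch(Y2, branch(Y2, 2, Y2), 2)), 2, 6) ≐ branch(B, 2, 6),  branch(6, unit, 6) ≐ branch(6, unit, 6).
Decompose f/2: W ≐ branch(2, true, true),  unit ≐ unit.
Bind W := branch(2, true, true); no other remaining equation mentions W.
Delete trivial equation unit ≐ unit.
Decompose branch/3: f(branch(branch(Y2, 2, Y2), unit, k), branch(Y2, branch(Y2, 2, Y2), 2)) ≐ B,  2 ≐ 2,  6 ≐ 6.
Bind B := f(branch(branch(Y2, 2, Y2), unit, k), branch(Y2, branch(Y2, 2, Y2), 2)); no other remaining equation mentions B.
Delete trivial equation 2 ≐ 2.
Delete trivial equation 6 ≐ 6.
Delete trivial equation branch(6, unit, 6) ≐ branch(6, unit, 6).
Decompose branch/3: k ≐ Y2,  P ≐ f(Q, true),  6 ≐ Q.
Bind Y2 := k; no other remaining equation mentions Y2. Substituting into the earlier bindings gives A := branch(k, 2, k), B := f(branch(branch(k, 2, k), unit, k), branch(k, branch(k, 2, k), 2)).
Bind P := f(Q, true); no other remaining equation mentions P. Substituting into the earlier binding gives S := branch(2, branch(f(Q, true), f(Q, true), 2), f(f(Q, true), f(Q, true))).
Bind Q := 6. Substituting into the earlier bindings gives S := branch(2, branch(f(6, true), f(6, true), 2), f(f(6, true), f(6, true))), P := f(6, true).
MGU = { A -> branch(k, 2, k), S -> branch(2, branch(f(6, true), f(6, true), 2), f(f(6, true), f(6, true))), W -> branch(2, true, true), B -> f(branch(branch(k, 2, k), unit, k), branch(k, branch(k, 2, k), 2)), Y2 -> k, P -> f(6, true), Q -> 6 }, so S -> branch(2, branch(f(6, true), f(6, true), 2), f(f(6, true), f(6, true))).

branch(2, branch(f(6, true), f(6, true), 2), f(f(6, true), f(6, true)))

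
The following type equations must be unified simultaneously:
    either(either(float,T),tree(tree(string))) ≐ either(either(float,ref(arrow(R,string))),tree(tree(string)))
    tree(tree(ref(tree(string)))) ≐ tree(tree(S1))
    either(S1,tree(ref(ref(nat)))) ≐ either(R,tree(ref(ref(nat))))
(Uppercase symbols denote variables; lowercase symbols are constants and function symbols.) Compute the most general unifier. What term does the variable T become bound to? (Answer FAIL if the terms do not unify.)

ref(arrow(ref(tree(string)),string))

Decompose either/2: either(float,T) ≐ either(float,ref(arrow(R,string))),  tree(tree(string)) ≐ tree(tree(string)).
Decompose either/2: float ≐ float,  T ≐ ref(arrow(R,string)).
Delete trivial equation float ≐ float.
Bind T := ref(arrow(R,string)); no other remaining equation mentions T.
Delete trivial equation tree(tree(string)) ≐ tree(tree(string)).
Decompose tree/1: tree(ref(tree(string))) ≐ tree(S1).
Decompose tree/1: ref(tree(string)) ≐ S1.
Bind S1 := ref(tree(string)); substituting into the remaining equation gives: either(ref(tree(string)),tree(ref(ref(nat)))) ≐ either(R,tree(ref(ref(nat)))).
Decompose either/2: ref(tree(string)) ≐ R,  tree(ref(ref(nat))) ≐ tree(ref(ref(nat))).
Bind R := ref(tree(string)); no other remaining equation mentions R. Substituting into the earlier binding gives T := ref(arrow(ref(tree(string)),string)).
Delete trivial equation tree(ref(ref(nat))) ≐ tree(ref(ref(nat))).
MGU = { T := ref(arrow(ref(tree(string)),string)), S1 := ref(tree(string)), R := ref(tree(string)) }, so T := ref(arrow(ref(tree(string)),string)).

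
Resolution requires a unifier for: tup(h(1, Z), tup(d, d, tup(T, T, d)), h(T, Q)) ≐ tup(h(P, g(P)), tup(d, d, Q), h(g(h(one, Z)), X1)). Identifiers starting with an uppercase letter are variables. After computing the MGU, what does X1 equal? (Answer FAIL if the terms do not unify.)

tup(g(h(one, g(1))), g(h(one, g(1))), d)

Decompose tup/3: h(1, Z) ≐ h(P, g(P)),  tup(d, d, tup(T, T, d)) ≐ tup(d, d, Q),  h(T, Q) ≐ h(g(h(one, Z)), X1).
Decompose h/2: 1 ≐ P,  Z ≐ g(P).
Bind P := 1; substituting into the one remaining equation that mentions P gives: Z ≐ g(1).
Bind Z := g(1); substituting into the one remaining equation that mentions Z gives: h(T, Q) ≐ h(g(h(one, g(1))), X1).
Decompose tup/3: d ≐ d,  d ≐ d,  tup(T, T, d) ≐ Q.
Delete trivial equation d ≐ d.
Delete trivial equation d ≐ d.
Bind Q := tup(T, T, d); substituting into the remaining equation gives: h(T, tup(T, T, d)) ≐ h(g(h(one, g(1))), X1).
Decompose h/2: T ≐ g(h(one, g(1))),  tup(T, T, d) ≐ X1.
Bind T := g(h(one, g(1))); substituting into the remaining equation gives: tup(g(h(one, g(1))), g(h(one, g(1))), d) ≐ X1. Substituting into the earlier binding gives Q := tup(g(h(one, g(1))), g(h(one, g(1))), d).
Bind X1 := tup(g(h(one, g(1))), g(h(one, g(1))), d).
MGU = { P ↦ 1, Z ↦ g(1), Q ↦ tup(g(h(one, g(1))), g(h(one, g(1))), d), T ↦ g(h(one, g(1))), X1 ↦ tup(g(h(one, g(1))), g(h(one, g(1))), d) }, so X1 ↦ tup(g(h(one, g(1))), g(h(one, g(1))), d).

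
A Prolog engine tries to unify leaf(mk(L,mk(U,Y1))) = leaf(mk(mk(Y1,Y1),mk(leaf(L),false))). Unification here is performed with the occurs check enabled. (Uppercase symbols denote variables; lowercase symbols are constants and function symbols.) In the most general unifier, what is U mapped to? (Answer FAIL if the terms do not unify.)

leaf(mk(false,false))

Decompose leaf/1: mk(L,mk(U,Y1)) = mk(mk(Y1,Y1),mk(leaf(L),false)).
Decompose mk/2: L = mk(Y1,Y1),  mk(U,Y1) = mk(leaf(L),false).
Bind L := mk(Y1,Y1); substituting into the remaining equation gives: mk(U,Y1) = mk(leaf(mk(Y1,Y1)),false).
Decompose mk/2: U = leaf(mk(Y1,Y1)),  Y1 = false.
Bind U := leaf(mk(Y1,Y1)); no other remaining equation mentions U.
Bind Y1 := false. Substituting into the earlier bindings gives L := mk(false,false), U := leaf(mk(false,false)).
MGU = { L ↦ mk(false,false), U ↦ leaf(mk(false,false)), Y1 ↦ false }, so U ↦ leaf(mk(false,false)).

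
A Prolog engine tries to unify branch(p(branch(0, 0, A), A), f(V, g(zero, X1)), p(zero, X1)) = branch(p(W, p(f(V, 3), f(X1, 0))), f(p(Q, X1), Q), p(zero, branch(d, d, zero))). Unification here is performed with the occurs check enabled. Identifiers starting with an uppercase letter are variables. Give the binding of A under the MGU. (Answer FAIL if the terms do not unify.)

Decompose branch/3: p(branch(0, 0, A), A) = p(W, p(f(V, 3), f(X1, 0))),  f(V, g(zero, X1)) = f(p(Q, X1), Q),  p(zero, X1) = p(zero, branch(d, d, zero)).
Decompose p/2: branch(0, 0, A) = W,  A = p(f(V, 3), f(X1, 0)).
Bind W := branch(0, 0, A); no other remaining equation mentions W.
Bind A := p(f(V, 3), f(X1, 0)); no other remaining equation mentions A. Substituting into the earlier binding gives W := branch(0, 0, p(f(V, 3), f(X1, 0))).
Decompose f/2: V = p(Q, X1),  g(zero, X1) = Q.
Bind V := p(Q, X1); no other remaining equation mentions V. Substituting into the earlier bindings gives W := branch(0, 0, p(f(p(Q, X1), 3), f(X1, 0))), A := p(f(p(Q, X1), 3), f(X1, 0)).
Bind Q := g(zero, X1); no other remaining equation mentions Q. Substituting into the earlier bindings gives W := branch(0, 0, p(f(p(g(zero, X1), X1), 3), f(X1, 0))), A := p(f(p(g(zero, X1), X1), 3), f(X1, 0)), V := p(g(zero, X1), X1).
Decompose p/2: zero = zero,  X1 = branch(d, d, zero).
Delete trivial equation zero = zero.
Bind X1 := branch(d, d, zero). Substituting into the earlier bindings gives W := branch(0, 0, p(f(p(g(zero, branch(d, d, zero)), branch(d, d, zero)), 3), f(branch(d, d, zero), 0))), A := p(f(p(g(zero, branch(d, d, zero)), branch(d, d, zero)), 3), f(branch(d, d, zero), 0)), V := p(g(zero, branch(d, d, zero)), branch(d, d, zero)), Q := g(zero, branch(d, d, zero)).
MGU = { W -> branch(0, 0, p(f(p(g(zero, branch(d, d, zero)), branch(d, d, zero)), 3), f(branch(d, d, zero), 0))), A -> p(f(p(g(zero, branch(d, d, zero)), branch(d, d, zero)), 3), f(branch(d, d, zero), 0)), V -> p(g(zero, branch(d, d, zero)), branch(d, d, zero)), Q -> g(zero, branch(d, d, zero)), X1 -> branch(d, d, zero) }, so A -> p(f(p(g(zero, branch(d, d, zero)), branch(d, d, zero)), 3), f(branch(d, d, zero), 0)).

p(f(p(g(zero, branch(d, d, zero)), branch(d, d, zero)), 3), f(branch(d, d, zero), 0))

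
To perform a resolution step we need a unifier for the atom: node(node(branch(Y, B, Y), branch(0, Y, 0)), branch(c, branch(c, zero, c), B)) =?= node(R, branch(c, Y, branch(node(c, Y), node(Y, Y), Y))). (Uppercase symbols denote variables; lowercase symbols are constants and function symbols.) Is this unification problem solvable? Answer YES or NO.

YES

Decompose node/2: node(branch(Y, B, Y), branch(0, Y, 0)) =?= R,  branch(c, branch(c, zero, c), B) =?= branch(c, Y, branch(node(c, Y), node(Y, Y), Y)).
Bind R := node(branch(Y, B, Y), branch(0, Y, 0)); no other remaining equation mentions R.
Decompose branch/3: c =?= c,  branch(c, zero, c) =?= Y,  B =?= branch(node(c, Y), node(Y, Y), Y).
Delete trivial equation c =?= c.
Bind Y := branch(c, zero, c); substituting into the remaining equation gives: B =?= branch(node(c, branch(c, zero, c)), node(branch(c, zero, c), branch(c, zero, c)), branch(c, zero, c)). Substituting into the earlier binding gives R := node(branch(branch(c, zero, c), B, branch(c, zero, c)), branch(0, branch(c, zero, c), 0)).
Bind B := branch(node(c, branch(c, zero, c)), node(branch(c, zero, c), branch(c, zero, c)), branch(c, zero, c)). Substituting into the earlier binding gives R := node(branch(branch(c, zero, c), branch(node(c, branch(c, zero, c)), node(branch(c, zero, c), branch(c, zero, c)), branch(c, zero, c)), branch(c, zero, c)), branch(0, branch(c, zero, c), 0)).
No equations remain and no clash or occurs-check failure arose, so a unifier exists.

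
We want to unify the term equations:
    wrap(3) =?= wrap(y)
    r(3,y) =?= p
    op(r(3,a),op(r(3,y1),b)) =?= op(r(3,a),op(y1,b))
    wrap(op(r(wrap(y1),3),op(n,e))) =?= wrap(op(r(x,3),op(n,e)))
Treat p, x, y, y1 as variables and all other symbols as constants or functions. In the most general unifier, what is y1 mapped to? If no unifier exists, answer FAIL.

FAIL

Decompose wrap/1: 3 =?= y.
Bind y := 3; substituting into the one remaining equation that mentions y gives: r(3,3) =?= p.
Bind p := r(3,3); no other remaining equation mentions p.
Decompose op/2: r(3,a) =?= r(3,a),  op(r(3,y1),b) =?= op(y1,b).
Delete trivial equation r(3,a) =?= r(3,a).
Decompose op/2: r(3,y1) =?= y1,  b =?= b.
Occurs check fails: y1 occurs in r(3,y1); the equation y1 =?= r(3,y1) has no finite solution.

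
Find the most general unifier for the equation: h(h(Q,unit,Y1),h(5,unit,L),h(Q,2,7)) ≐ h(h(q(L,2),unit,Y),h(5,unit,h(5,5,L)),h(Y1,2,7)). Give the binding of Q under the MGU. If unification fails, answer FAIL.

FAIL

Decompose h/3: h(Q,unit,Y1) ≐ h(q(L,2),unit,Y),  h(5,unit,L) ≐ h(5,unit,h(5,5,L)),  h(Q,2,7) ≐ h(Y1,2,7).
Decompose h/3: Q ≐ q(L,2),  unit ≐ unit,  Y1 ≐ Y.
Bind Q := q(L,2); substituting into the one remaining equation that mentions Q gives: h(q(L,2),2,7) ≐ h(Y1,2,7).
Delete trivial equation unit ≐ unit.
Bind Y1 := Y; substituting into the one remaining equation that mentions Y1 gives: h(q(L,2),2,7) ≐ h(Y,2,7).
Decompose h/3: 5 ≐ 5,  unit ≐ unit,  L ≐ h(5,5,L).
Delete trivial equation 5 ≐ 5.
Delete trivial equation unit ≐ unit.
Occurs check fails: L occurs in h(5,5,L); the equation L ≐ h(5,5,L) has no finite solution.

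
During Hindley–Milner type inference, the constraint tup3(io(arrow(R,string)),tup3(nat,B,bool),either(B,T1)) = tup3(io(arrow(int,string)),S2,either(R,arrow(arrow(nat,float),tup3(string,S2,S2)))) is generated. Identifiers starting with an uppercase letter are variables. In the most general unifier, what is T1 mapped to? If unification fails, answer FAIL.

Decompose tup3/3: io(arrow(R,string)) = io(arrow(int,string)),  tup3(nat,B,bool) = S2,  either(B,T1) = either(R,arrow(arrow(nat,float),tup3(string,S2,S2))).
Decompose io/1: arrow(R,string) = arrow(int,string).
Decompose arrow/2: R = int,  string = string.
Bind R := int; substituting into the one remaining equation that mentions R gives: either(B,T1) = either(int,arrow(arrow(nat,float),tup3(string,S2,S2))).
Delete trivial equation string = string.
Bind S2 := tup3(nat,B,bool); substituting into the remaining equation gives: either(B,T1) = either(int,arrow(arrow(nat,float),tup3(string,tup3(nat,B,bool),tup3(nat,B,bool)))).
Decompose either/2: B = int,  T1 = arrow(arrow(nat,float),tup3(string,tup3(nat,B,bool),tup3(nat,B,bool))).
Bind B := int; substituting into the remaining equation gives: T1 = arrow(arrow(nat,float),tup3(string,tup3(nat,int,bool),tup3(nat,int,bool))). Substituting into the earlier binding gives S2 := tup3(nat,int,bool).
Bind T1 := arrow(arrow(nat,float),tup3(string,tup3(nat,int,bool),tup3(nat,int,bool))).
MGU = { R ↦ int, S2 ↦ tup3(nat,int,bool), B ↦ int, T1 ↦ arrow(arrow(nat,float),tup3(string,tup3(nat,int,bool),tup3(nat,int,bool))) }, so T1 ↦ arrow(arrow(nat,float),tup3(string,tup3(nat,int,bool),tup3(nat,int,bool))).

arrow(arrow(nat,float),tup3(string,tup3(nat,int,bool),tup3(nat,int,bool)))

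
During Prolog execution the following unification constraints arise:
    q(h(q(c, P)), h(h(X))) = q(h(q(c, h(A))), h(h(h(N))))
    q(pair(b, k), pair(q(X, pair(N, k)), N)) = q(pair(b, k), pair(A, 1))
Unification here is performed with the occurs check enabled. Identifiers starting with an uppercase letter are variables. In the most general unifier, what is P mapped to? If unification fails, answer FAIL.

h(q(h(1), pair(1, k)))

Decompose q/2: h(q(c, P)) = h(q(c, h(A))),  h(h(X)) = h(h(h(N))).
Decompose h/1: q(c, P) = q(c, h(A)).
Decompose q/2: c = c,  P = h(A).
Delete trivial equation c = c.
Bind P := h(A); no other remaining equation mentions P.
Decompose h/1: h(X) = h(h(N)).
Decompose h/1: X = h(N).
Bind X := h(N); substituting into the remaining equation gives: q(pair(b, k), pair(q(h(N), pair(N, k)), N)) = q(pair(b, k), pair(A, 1)).
Decompose q/2: pair(b, k) = pair(b, k),  pair(q(h(N), pair(N, k)), N) = pair(A, 1).
Delete trivial equation pair(b, k) = pair(b, k).
Decompose pair/2: q(h(N), pair(N, k)) = A,  N = 1.
Bind A := q(h(N), pair(N, k)); no other remaining equation mentions A. Substituting into the earlier binding gives P := h(q(h(N), pair(N, k))).
Bind N := 1. Substituting into the earlier bindings gives P := h(q(h(1), pair(1, k))), X := h(1), A := q(h(1), pair(1, k)).
MGU = { P -> h(q(h(1), pair(1, k))), X -> h(1), A -> q(h(1), pair(1, k)), N -> 1 }, so P -> h(q(h(1), pair(1, k))).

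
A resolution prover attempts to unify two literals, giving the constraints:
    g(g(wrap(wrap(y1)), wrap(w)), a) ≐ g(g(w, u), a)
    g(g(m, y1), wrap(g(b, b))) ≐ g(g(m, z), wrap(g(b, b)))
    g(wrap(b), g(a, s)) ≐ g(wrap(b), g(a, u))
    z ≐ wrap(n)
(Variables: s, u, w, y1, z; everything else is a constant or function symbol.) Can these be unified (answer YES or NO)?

YES

Decompose g/2: g(wrap(wrap(y1)), wrap(w)) ≐ g(w, u),  a ≐ a.
Decompose g/2: wrap(wrap(y1)) ≐ w,  wrap(w) ≐ u.
Bind w := wrap(wrap(y1)); substituting into the one remaining equation that mentions w gives: wrap(wrap(wrap(y1))) ≐ u.
Bind u := wrap(wrap(wrap(y1))); substituting into the one remaining equation that mentions u gives: g(wrap(b), g(a, s)) ≐ g(wrap(b), g(a, wrap(wrap(wrap(y1))))).
Delete trivial equation a ≐ a.
Decompose g/2: g(m, y1) ≐ g(m, z),  wrap(g(b, b)) ≐ wrap(g(b, b)).
Decompose g/2: m ≐ m,  y1 ≐ z.
Delete trivial equation m ≐ m.
Bind y1 := z; substituting into the one remaining equation that mentions y1 gives: g(wrap(b), g(a, s)) ≐ g(wrap(b), g(a, wrap(wrap(wrap(z))))). Substituting into the earlier bindings gives w := wrap(wrap(z)), u := wrap(wrap(wrap(z))).
Delete trivial equation wrap(g(b, b)) ≐ wrap(g(b, b)).
Decompose g/2: wrap(b) ≐ wrap(b),  g(a, s) ≐ g(a, wrap(wrap(wrap(z)))).
Delete trivial equation wrap(b) ≐ wrap(b).
Decompose g/2: a ≐ a,  s ≐ wrap(wrap(wrap(z))).
Delete trivial equation a ≐ a.
Bind s := wrap(wrap(wrap(z))); no other remaining equation mentions s.
Bind z := wrap(n). Substituting into the earlier bindings gives w := wrap(wrap(wrap(n))), u := wrap(wrap(wrap(wrap(n)))), y1 := wrap(n), s := wrap(wrap(wrap(wrap(n)))).
No equations remain and no clash or occurs-check failure arose, so a unifier exists.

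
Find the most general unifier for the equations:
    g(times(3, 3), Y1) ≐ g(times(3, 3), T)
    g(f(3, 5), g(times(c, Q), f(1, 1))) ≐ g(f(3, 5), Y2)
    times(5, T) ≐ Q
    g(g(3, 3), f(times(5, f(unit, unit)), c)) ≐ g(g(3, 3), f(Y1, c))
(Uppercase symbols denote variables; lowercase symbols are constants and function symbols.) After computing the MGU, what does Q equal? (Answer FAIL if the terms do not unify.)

times(5, times(5, f(unit, unit)))

Decompose g/2: times(3, 3) ≐ times(3, 3),  Y1 ≐ T.
Delete trivial equation times(3, 3) ≐ times(3, 3).
Bind Y1 := T; substituting into the one remaining equation that mentions Y1 gives: g(g(3, 3), f(times(5, f(unit, unit)), c)) ≐ g(g(3, 3), f(T, c)).
Decompose g/2: f(3, 5) ≐ f(3, 5),  g(times(c, Q), f(1, 1)) ≐ Y2.
Delete trivial equation f(3, 5) ≐ f(3, 5).
Bind Y2 := g(times(c, Q), f(1, 1)); no other remaining equation mentions Y2.
Bind Q := times(5, T); no other remaining equation mentions Q. Substituting into the earlier binding gives Y2 := g(times(c, times(5, T)), f(1, 1)).
Decompose g/2: g(3, 3) ≐ g(3, 3),  f(times(5, f(unit, unit)), c) ≐ f(T, c).
Delete trivial equation g(3, 3) ≐ g(3, 3).
Decompose f/2: times(5, f(unit, unit)) ≐ T,  c ≐ c.
Bind T := times(5, f(unit, unit)); no other remaining equation mentions T. Substituting into the earlier bindings gives Y1 := times(5, f(unit, unit)), Y2 := g(times(c, times(5, times(5, f(unit, unit)))), f(1, 1)), Q := times(5, times(5, f(unit, unit))).
Delete trivial equation c ≐ c.
MGU = { Y1 ↦ times(5, f(unit, unit)), Y2 ↦ g(times(c, times(5, times(5, f(unit, unit)))), f(1, 1)), Q ↦ times(5, times(5, f(unit, unit))), T ↦ times(5, f(unit, unit)) }, so Q ↦ times(5, times(5, f(unit, unit))).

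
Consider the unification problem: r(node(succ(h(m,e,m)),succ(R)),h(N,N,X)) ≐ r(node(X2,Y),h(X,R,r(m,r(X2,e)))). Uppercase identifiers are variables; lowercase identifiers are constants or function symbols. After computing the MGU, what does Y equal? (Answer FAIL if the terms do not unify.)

succ(r(m,r(succ(h(m,e,m)),e)))

Decompose r/2: node(succ(h(m,e,m)),succ(R)) ≐ node(X2,Y),  h(N,N,X) ≐ h(X,R,r(m,r(X2,e))).
Decompose node/2: succ(h(m,e,m)) ≐ X2,  succ(R) ≐ Y.
Bind X2 := succ(h(m,e,m)); substituting into the one remaining equation that mentions X2 gives: h(N,N,X) ≐ h(X,R,r(m,r(succ(h(m,e,m)),e))).
Bind Y := succ(R); no other remaining equation mentions Y.
Decompose h/3: N ≐ X,  N ≐ R,  X ≐ r(m,r(succ(h(m,e,m)),e)).
Bind N := X; substituting into the one remaining equation that mentions N gives: X ≐ R.
Bind X := R; substituting into the remaining equation gives: R ≐ r(m,r(succ(h(m,e,m)),e)). Substituting into the earlier binding gives N := R.
Bind R := r(m,r(succ(h(m,e,m)),e)). Substituting into the earlier bindings gives Y := succ(r(m,r(succ(h(m,e,m)),e))), N := r(m,r(succ(h(m,e,m)),e)), X := r(m,r(succ(h(m,e,m)),e)).
MGU = { X2 -> succ(h(m,e,m)), Y -> succ(r(m,r(succ(h(m,e,m)),e))), N -> r(m,r(succ(h(m,e,m)),e)), X -> r(m,r(succ(h(m,e,m)),e)), R -> r(m,r(succ(h(m,e,m)),e)) }, so Y -> succ(r(m,r(succ(h(m,e,m)),e))).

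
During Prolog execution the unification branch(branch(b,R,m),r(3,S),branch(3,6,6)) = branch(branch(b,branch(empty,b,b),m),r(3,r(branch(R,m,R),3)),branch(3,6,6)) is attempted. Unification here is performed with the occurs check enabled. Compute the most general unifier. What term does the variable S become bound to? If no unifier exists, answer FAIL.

Decompose branch/3: branch(b,R,m) = branch(b,branch(empty,b,b),m),  r(3,S) = r(3,r(branch(R,m,R),3)),  branch(3,6,6) = branch(3,6,6).
Decompose branch/3: b = b,  R = branch(empty,b,b),  m = m.
Delete trivial equation b = b.
Bind R := branch(empty,b,b); substituting into the one remaining equation that mentions R gives: r(3,S) = r(3,r(branch(branch(empty,b,b),m,branch(empty,b,b)),3)).
Delete trivial equation m = m.
Decompose r/2: 3 = 3,  S = r(branch(branch(empty,b,b),m,branch(empty,b,b)),3).
Delete trivial equation 3 = 3.
Bind S := r(branch(branch(empty,b,b),m,branch(empty,b,b)),3); no other remaining equation mentions S.
Delete trivial equation branch(3,6,6) = branch(3,6,6).
MGU = { R ↦ branch(empty,b,b), S ↦ r(branch(branch(empty,b,b),m,branch(empty,b,b)),3) }, so S ↦ r(branch(branch(empty,b,b),m,branch(empty,b,b)),3).

r(branch(branch(empty,b,b),m,branch(empty,b,b)),3)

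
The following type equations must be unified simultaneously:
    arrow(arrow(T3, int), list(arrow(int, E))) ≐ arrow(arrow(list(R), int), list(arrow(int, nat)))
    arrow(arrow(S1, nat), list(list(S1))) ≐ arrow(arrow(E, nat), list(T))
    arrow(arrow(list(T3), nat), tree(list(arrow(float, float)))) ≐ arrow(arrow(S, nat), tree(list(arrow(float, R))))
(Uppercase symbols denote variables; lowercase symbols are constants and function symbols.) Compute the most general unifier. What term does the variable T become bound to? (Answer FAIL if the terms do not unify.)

Decompose arrow/2: arrow(T3, int) ≐ arrow(list(R), int),  list(arrow(int, E)) ≐ list(arrow(int, nat)).
Decompose arrow/2: T3 ≐ list(R),  int ≐ int.
Bind T3 := list(R); substituting into the one remaining equation that mentions T3 gives: arrow(arrow(list(list(R)), nat), tree(list(arrow(float, float)))) ≐ arrow(arrow(S, nat), tree(list(arrow(float, R)))).
Delete trivial equation int ≐ int.
Decompose list/1: arrow(int, E) ≐ arrow(int, nat).
Decompose arrow/2: int ≐ int,  E ≐ nat.
Delete trivial equation int ≐ int.
Bind E := nat; substituting into the one remaining equation that mentions E gives: arrow(arrow(S1, nat), list(list(S1))) ≐ arrow(arrow(nat, nat), list(T)).
Decompose arrow/2: arrow(S1, nat) ≐ arrow(nat, nat),  list(list(S1)) ≐ list(T).
Decompose arrow/2: S1 ≐ nat,  nat ≐ nat.
Bind S1 := nat; substituting into the one remaining equation that mentions S1 gives: list(list(nat)) ≐ list(T).
Delete trivial equation nat ≐ nat.
Decompose list/1: list(nat) ≐ T.
Bind T := list(nat); no other remaining equation mentions T.
Decompose arrow/2: arrow(list(list(R)), nat) ≐ arrow(S, nat),  tree(list(arrow(float, float))) ≐ tree(list(arrow(float, R))).
Decompose arrow/2: list(list(R)) ≐ S,  nat ≐ nat.
Bind S := list(list(R)); no other remaining equation mentions S.
Delete trivial equation nat ≐ nat.
Decompose tree/1: list(arrow(float, float)) ≐ list(arrow(float, R)).
Decompose list/1: arrow(float, float) ≐ arrow(float, R).
Decompose arrow/2: float ≐ float,  float ≐ R.
Delete trivial equation float ≐ float.
Bind R := float. Substituting into the earlier bindings gives T3 := list(float), S := list(list(float)).
MGU = { T3 -> list(float), E -> nat, S1 -> nat, T -> list(nat), S -> list(list(float)), R -> float }, so T -> list(nat).

list(nat)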